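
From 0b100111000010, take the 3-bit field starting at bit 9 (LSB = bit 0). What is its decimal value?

v = 100111000010
Shift right by 9: 100
Mask low 3 bits: 100 = 4

4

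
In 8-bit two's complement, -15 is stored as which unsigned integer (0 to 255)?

241

15 in 8 bits: 00001111
Invert: 11110000
Add 1:  11110001 = 241
(Check: 2^8 - 15 = 256 - 15 = 241.)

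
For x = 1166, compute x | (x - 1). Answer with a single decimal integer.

1167

x = 10010001110 = 1166
x - 1 = 10010001101
OR    = 10010001111 = 1167
(x | (x - 1) sets all bits below the lowest set bit.)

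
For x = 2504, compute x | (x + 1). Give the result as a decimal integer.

2505

x = 100111001000 = 2504
x + 1 = 100111001001
OR    = 100111001001 = 2505
(x | (x + 1) sets the lowest cleared bit.)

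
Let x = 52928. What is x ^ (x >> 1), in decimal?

43424

x = 1100111011000000 = 52928
x>>1 = 0110011101100000
XOR  = 1010100110100000 = 43424
(x ^ (x >> 1) gives the standard binary-reflected Gray code of x.)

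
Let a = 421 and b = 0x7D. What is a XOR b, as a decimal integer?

421 = 110100101
0x7D = 001111101
XOR → 111011000 = 472

472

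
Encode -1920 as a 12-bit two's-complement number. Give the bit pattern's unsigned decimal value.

2176

1920 in 12 bits: 011110000000
Invert: 100001111111
Add 1:  100010000000 = 2176
(Check: 2^12 - 1920 = 4096 - 1920 = 2176.)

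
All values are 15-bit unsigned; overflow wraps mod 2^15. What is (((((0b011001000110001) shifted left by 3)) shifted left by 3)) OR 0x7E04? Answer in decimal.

32324

0b011001000110001 = 011001000110001
→ shifted left by 3 (mod 2^15) → 001000110001000 = 4488
→ shifted left by 3 (mod 2^15) → 000110001000000 = 3136
0x7E04 = 111111000000100
→ OR → 111111001000100 = 32324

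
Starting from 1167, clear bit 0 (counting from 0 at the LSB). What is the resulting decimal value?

x = 10010001111
bit 0 is currently 1; clear it via x & ~(1 << 0) = x & ~1
→ 10010001110 = 1166

1166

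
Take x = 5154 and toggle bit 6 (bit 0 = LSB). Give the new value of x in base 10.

5218

x = 01010000100010
bit 6 is currently 0; toggle it via x ^ (1 << 6) = x ^ 64
→ 01010001100010 = 5218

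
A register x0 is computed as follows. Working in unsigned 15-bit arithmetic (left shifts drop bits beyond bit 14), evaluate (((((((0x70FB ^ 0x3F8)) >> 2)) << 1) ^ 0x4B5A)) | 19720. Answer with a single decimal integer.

0x70FB = 111000011111011
0x3F8 = 000001111111000
→ ^ → 111001100000011 = 29443
→ >> 2 → 001110011000000 = 7360
→ << 1 (mod 2^15) → 011100110000000 = 14720
0x4B5A = 100101101011010
→ ^ → 111001011011010 = 29402
19720 = 100110100001000
→ | → 111111111011010 = 32730

32730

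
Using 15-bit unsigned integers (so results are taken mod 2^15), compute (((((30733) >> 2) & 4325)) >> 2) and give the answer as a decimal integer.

30733 = 111100000001101
→ >> 2 → 001111000000011 = 7683
4325 = 001000011100101
→ & → 001000000000001 = 4097
→ >> 2 → 000010000000000 = 1024

1024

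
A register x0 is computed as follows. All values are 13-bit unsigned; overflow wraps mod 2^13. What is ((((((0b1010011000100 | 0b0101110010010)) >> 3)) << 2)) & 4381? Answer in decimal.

0b1010011000100 = 1010011000100
0b0101110010010 = 0101110010010
→ | → 1111111010110 = 8150
→ >> 3 → 0001111111010 = 1018
→ << 2 (mod 2^13) → 0111111101000 = 4072
4381 = 1000100011101
→ & → 0000100001000 = 264

264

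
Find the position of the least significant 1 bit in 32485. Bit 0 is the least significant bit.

32485 = 111111011100101
Trailing zeros: 0, so the lowest set bit is bit 0 (value 1).

0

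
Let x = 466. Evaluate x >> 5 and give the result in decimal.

466 = 111010010
shift right by 5 → 000001110 = 14
(equivalently, floor(466 / 32))

14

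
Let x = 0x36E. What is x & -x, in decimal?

2

x = 1101101110 = 878
-x (two's complement) = …0010010010
AND   = 0000000010 = 2
(x & -x isolates the lowest set bit of x.)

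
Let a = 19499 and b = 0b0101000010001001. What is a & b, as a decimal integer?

16393

19499 = 100110000101011
b = 101000010001001
AND → 100000000001001 = 16393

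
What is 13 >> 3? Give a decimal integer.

13 = 1101
shift right by 3 → 0001 = 1
(equivalently, floor(13 / 8))

1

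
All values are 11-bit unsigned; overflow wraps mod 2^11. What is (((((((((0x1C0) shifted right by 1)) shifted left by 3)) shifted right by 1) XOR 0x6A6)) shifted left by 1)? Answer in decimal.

588

0x1C0 = 00111000000
→ shifted right by 1 → 00011100000 = 224
→ shifted left by 3 (mod 2^11) → 11100000000 = 1792
→ shifted right by 1 → 01110000000 = 896
0x6A6 = 11010100110
→ XOR → 10100100110 = 1318
→ shifted left by 1 (mod 2^11) → 01001001100 = 588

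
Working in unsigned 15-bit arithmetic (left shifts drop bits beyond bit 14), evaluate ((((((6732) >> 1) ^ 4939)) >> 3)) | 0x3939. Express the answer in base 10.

15357

6732 = 001101001001100
→ >> 1 → 000110100100110 = 3366
4939 = 001001101001011
→ ^ → 001111001101101 = 7789
→ >> 3 → 000001111001101 = 973
0x3939 = 011100100111001
→ | → 011101111111101 = 15357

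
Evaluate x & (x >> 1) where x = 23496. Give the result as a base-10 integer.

x = 101101111001000 = 23496
x>>1 = 010110111100100
AND  = 000100111000000 = 2496
(x & (x >> 1) has a 1 wherever x has two consecutive 1 bits.)

2496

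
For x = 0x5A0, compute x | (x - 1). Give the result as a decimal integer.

1471

x = 10110100000 = 1440
x - 1 = 10110011111
OR    = 10110111111 = 1471
(x | (x - 1) sets all bits below the lowest set bit.)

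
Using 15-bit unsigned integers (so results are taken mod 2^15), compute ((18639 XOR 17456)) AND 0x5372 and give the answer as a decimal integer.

114

18639 = 100100011001111
17456 = 100010000110000
→ XOR → 000110011111111 = 3327
0x5372 = 101001101110010
→ AND → 000000001110010 = 114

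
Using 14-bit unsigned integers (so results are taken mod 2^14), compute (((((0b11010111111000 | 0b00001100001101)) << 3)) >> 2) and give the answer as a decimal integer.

0b11010111111000 = 11010111111000
0b00001100001101 = 00001100001101
→ | → 11011111111101 = 14333
→ << 3 (mod 2^14) → 11111111101000 = 16360
→ >> 2 → 00111111111010 = 4090

4090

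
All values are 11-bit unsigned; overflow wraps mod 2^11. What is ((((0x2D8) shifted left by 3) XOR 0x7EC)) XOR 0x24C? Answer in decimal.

864

0x2D8 = 01011011000
→ shifted left by 3 (mod 2^11) → 11011000000 = 1728
0x7EC = 11111101100
→ XOR → 00100101100 = 300
0x24C = 01001001100
→ XOR → 01101100000 = 864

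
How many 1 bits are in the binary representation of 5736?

5736 = 1011001101000
Count the 1s: 1 + 1 + 1 + 1 + 1 + 1 = 6

6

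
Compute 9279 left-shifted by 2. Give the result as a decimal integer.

9279 = 0010010000111111
shift left by 2 → 1001000011111100 = 37116
(equivalently, 9279 × 2^2 = 9279 × 4)

37116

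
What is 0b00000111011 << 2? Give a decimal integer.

236

x = 00111011
shift left by 2 → 11101100 = 236
(equivalently, 59 × 2^2 = 59 × 4)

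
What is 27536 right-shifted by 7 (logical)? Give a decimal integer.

27536 = 110101110010000
shift right by 7 → 000000011010111 = 215
(equivalently, floor(27536 / 128))

215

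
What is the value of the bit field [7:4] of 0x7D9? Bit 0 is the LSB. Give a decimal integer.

13

v = 11111011001
Shift right by 4: 1111101
Mask low 4 bits: 1101 = 13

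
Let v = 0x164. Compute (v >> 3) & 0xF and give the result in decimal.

12

v = 0101100100
Shift right by 3: 0101100
Mask low 4 bits: 1100 = 12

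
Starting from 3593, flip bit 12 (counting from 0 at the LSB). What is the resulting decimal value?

7689

x = 00111000001001
bit 12 is currently 0; toggle it via x ^ (1 << 12) = x ^ 4096
→ 01111000001001 = 7689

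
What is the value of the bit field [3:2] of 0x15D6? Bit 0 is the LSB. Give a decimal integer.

v = 001010111010110
Shift right by 2: 0010101110101
Mask low 2 bits: 01 = 1

1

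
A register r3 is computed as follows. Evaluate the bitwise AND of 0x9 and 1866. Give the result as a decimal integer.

8

0x9 = 00000001001
1866 = 11101001010
AND → 00000001000 = 8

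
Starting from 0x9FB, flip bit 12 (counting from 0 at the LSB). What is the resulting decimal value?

6651

x = 0100111111011
bit 12 is currently 0; toggle it via x ^ (1 << 12) = x ^ 4096
→ 1100111111011 = 6651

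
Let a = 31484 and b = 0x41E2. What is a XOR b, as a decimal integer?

15134

31484 = 111101011111100
0x41E2 = 100000111100010
XOR → 011101100011110 = 15134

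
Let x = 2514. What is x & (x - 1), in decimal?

2512

x = 100111010010 = 2514
x - 1 = 100111010001
AND   = 100111010000 = 2512
(x & (x - 1) clears the lowest set bit of x.)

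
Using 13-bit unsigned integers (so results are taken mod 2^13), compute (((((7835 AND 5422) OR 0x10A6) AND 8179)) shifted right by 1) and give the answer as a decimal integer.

7835 = 1111010011011
5422 = 1010100101110
→ AND → 1010000001010 = 5130
0x10A6 = 1000010100110
→ OR → 1010010101110 = 5294
8179 = 1111111110011
→ AND → 1010010100010 = 5282
→ shifted right by 1 → 0101001010001 = 2641

2641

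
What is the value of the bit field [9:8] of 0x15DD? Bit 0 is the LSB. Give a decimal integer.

v = 01010111011101
Shift right by 8: 010101
Mask low 2 bits: 01 = 1

1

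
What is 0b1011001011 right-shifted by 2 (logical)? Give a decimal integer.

x = 1011001011
shift right by 2 → 0010110010 = 178
(equivalently, floor(715 / 4))

178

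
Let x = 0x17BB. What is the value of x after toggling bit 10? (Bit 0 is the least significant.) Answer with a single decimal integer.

5051

x = 1011110111011
bit 10 is currently 1; toggle it via x ^ (1 << 10) = x ^ 1024
→ 1001110111011 = 5051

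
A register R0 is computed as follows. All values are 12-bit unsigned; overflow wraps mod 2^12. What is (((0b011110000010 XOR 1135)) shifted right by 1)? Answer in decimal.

502

0b011110000010 = 011110000010
1135 = 010001101111
→ XOR → 001111101101 = 1005
→ shifted right by 1 → 000111110110 = 502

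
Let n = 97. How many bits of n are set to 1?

3

97 = 1100001
Count the 1s: 1 + 1 + 1 = 3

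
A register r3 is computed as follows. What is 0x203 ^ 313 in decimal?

826

0x203 = 1000000011
313 = 0100111001
XOR → 1100111010 = 826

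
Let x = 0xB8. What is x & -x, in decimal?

x = 10111000 = 184
-x (two's complement) = …01001000
AND   = 00001000 = 8
(x & -x isolates the lowest set bit of x.)

8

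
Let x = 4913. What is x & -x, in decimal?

1

x = 1001100110001 = 4913
-x (two's complement) = …0110011001111
AND   = 0000000000001 = 1
(x & -x isolates the lowest set bit of x.)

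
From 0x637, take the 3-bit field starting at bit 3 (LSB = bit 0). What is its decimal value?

6

v = 11000110111
Shift right by 3: 11000110
Mask low 3 bits: 110 = 6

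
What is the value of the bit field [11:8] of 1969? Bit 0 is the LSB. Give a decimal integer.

7

v = 011110110001
Shift right by 8: 0111
Mask low 4 bits: 0111 = 7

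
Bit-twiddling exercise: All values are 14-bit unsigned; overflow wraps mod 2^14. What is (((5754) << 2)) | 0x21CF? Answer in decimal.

5754 = 01011001111010
→ << 2 (mod 2^14) → 01100111101000 = 6632
0x21CF = 10000111001111
→ | → 11100111101111 = 14831

14831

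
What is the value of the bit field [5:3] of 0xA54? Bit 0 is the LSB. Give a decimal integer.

v = 101001010100
Shift right by 3: 101001010
Mask low 3 bits: 010 = 2

2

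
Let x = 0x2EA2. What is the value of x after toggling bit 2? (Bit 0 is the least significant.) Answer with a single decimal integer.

x = 10111010100010
bit 2 is currently 0; toggle it via x ^ (1 << 2) = x ^ 4
→ 10111010100110 = 11942

11942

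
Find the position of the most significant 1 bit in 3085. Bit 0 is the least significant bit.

3085 = 110000001101
The topmost 1 is at position 11 (since 2^11 = 2048 ≤ 3085 < 4096).

11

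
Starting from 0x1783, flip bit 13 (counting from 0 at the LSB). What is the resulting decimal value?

14211

x = 01011110000011
bit 13 is currently 0; toggle it via x ^ (1 << 13) = x ^ 8192
→ 11011110000011 = 14211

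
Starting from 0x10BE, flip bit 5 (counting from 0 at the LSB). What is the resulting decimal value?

x = 01000010111110
bit 5 is currently 1; toggle it via x ^ (1 << 5) = x ^ 32
→ 01000010011110 = 4254

4254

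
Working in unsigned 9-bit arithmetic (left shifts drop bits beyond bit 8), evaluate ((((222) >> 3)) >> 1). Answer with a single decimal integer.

222 = 011011110
→ >> 3 → 000011011 = 27
→ >> 1 → 000001101 = 13

13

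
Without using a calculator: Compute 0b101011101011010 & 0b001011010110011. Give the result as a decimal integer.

5650

a = 101011101011010
b = 001011010110011
AND → 001011000010010 = 5650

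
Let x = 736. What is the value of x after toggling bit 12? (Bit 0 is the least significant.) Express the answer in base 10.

4832

x = 0001011100000
bit 12 is currently 0; toggle it via x ^ (1 << 12) = x ^ 4096
→ 1001011100000 = 4832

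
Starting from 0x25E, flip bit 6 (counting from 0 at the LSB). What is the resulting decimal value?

x = 1001011110
bit 6 is currently 1; toggle it via x ^ (1 << 6) = x ^ 64
→ 1000011110 = 542

542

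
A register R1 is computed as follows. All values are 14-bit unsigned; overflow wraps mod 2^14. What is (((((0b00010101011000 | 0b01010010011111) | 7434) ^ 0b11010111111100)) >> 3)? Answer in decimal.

0b00010101011000 = 00010101011000
0b01010010011111 = 01010010011111
→ | → 01010111011111 = 5599
7434 = 01110100001010
→ | → 01110111011111 = 7647
0b11010111111100 = 11010111111100
→ ^ → 10100000100011 = 10275
→ >> 3 → 00010100000100 = 1284

1284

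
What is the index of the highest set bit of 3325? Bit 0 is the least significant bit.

3325 = 110011111101
The topmost 1 is at position 11 (since 2^11 = 2048 ≤ 3325 < 4096).

11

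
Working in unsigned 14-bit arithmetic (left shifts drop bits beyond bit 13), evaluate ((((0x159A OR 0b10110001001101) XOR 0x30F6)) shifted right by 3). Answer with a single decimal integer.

421

0x159A = 01010110011010
0b10110001001101 = 10110001001101
→ OR → 11110111011111 = 15839
0x30F6 = 11000011110110
→ XOR → 00110100101001 = 3369
→ shifted right by 3 → 00000110100101 = 421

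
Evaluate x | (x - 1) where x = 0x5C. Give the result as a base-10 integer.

95

x = 1011100 = 92
x - 1 = 1011011
OR    = 1011111 = 95
(x | (x - 1) sets all bits below the lowest set bit.)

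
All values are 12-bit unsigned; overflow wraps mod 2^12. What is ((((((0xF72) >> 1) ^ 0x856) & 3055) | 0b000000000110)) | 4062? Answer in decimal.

0xF72 = 111101110010
→ >> 1 → 011110111001 = 1977
0x856 = 100001010110
→ ^ → 111111101111 = 4079
3055 = 101111101111
→ & → 101111101111 = 3055
0b000000000110 = 000000000110
→ | → 101111101111 = 3055
4062 = 111111011110
→ | → 111111111111 = 4095

4095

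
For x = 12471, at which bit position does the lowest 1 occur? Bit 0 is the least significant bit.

12471 = 11000010110111
Trailing zeros: 0, so the lowest set bit is bit 0 (value 1).

0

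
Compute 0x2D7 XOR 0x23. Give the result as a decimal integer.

756

0x2D7 = 1011010111
0x23 = 0000100011
XOR → 1011110100 = 756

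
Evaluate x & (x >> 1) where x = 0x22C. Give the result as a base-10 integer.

x = 1000101100 = 556
x>>1 = 0100010110
AND  = 0000000100 = 4
(x & (x >> 1) has a 1 wherever x has two consecutive 1 bits.)

4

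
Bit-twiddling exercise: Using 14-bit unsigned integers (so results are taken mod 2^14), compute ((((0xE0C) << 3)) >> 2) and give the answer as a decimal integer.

3096

0xE0C = 00111000001100
→ << 3 (mod 2^14) → 11000001100000 = 12384
→ >> 2 → 00110000011000 = 3096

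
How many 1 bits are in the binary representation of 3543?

3543 = 110111010111
Count the 1s: 1 + 1 + 1 + 1 + 1 + 1 + 1 + 1 + 1 = 9

9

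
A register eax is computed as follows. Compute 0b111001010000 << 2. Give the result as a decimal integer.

14656

x = 00111001010000
shift left by 2 → 11100101000000 = 14656
(equivalently, 3664 × 2^2 = 3664 × 4)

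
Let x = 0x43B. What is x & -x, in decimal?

x = 10000111011 = 1083
-x (two's complement) = …01111000101
AND   = 00000000001 = 1
(x & -x isolates the lowest set bit of x.)

1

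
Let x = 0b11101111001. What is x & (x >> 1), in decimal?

x = 11101111001 = 1913
x>>1 = 01110111100
AND  = 01100111000 = 824
(x & (x >> 1) has a 1 wherever x has two consecutive 1 bits.)

824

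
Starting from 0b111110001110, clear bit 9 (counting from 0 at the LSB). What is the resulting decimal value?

3470

x = 111110001110
bit 9 is currently 1; clear it via x & ~(1 << 9) = x & ~512
→ 110110001110 = 3470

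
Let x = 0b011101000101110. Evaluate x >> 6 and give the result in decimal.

232

x = 11101000101110
shift right by 6 → 00000011101000 = 232
(equivalently, floor(14894 / 64))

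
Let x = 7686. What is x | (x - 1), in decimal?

x = 1111000000110 = 7686
x - 1 = 1111000000101
OR    = 1111000000111 = 7687
(x | (x - 1) sets all bits below the lowest set bit.)

7687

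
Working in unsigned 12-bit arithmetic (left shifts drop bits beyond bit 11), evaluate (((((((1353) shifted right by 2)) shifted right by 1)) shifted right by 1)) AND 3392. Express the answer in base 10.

64

1353 = 010101001001
→ shifted right by 2 → 000101010010 = 338
→ shifted right by 1 → 000010101001 = 169
→ shifted right by 1 → 000001010100 = 84
3392 = 110101000000
→ AND → 000001000000 = 64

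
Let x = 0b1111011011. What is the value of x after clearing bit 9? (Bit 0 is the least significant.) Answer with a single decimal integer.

x = 1111011011
bit 9 is currently 1; clear it via x & ~(1 << 9) = x & ~512
→ 0111011011 = 475

475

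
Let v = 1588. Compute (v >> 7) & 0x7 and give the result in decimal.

v = 00011000110100
Shift right by 7: 0001100
Mask low 3 bits: 100 = 4

4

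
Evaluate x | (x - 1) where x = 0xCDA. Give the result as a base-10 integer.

3291

x = 110011011010 = 3290
x - 1 = 110011011001
OR    = 110011011011 = 3291
(x | (x - 1) sets all bits below the lowest set bit.)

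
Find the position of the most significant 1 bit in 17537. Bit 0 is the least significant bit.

17537 = 100010010000001
The topmost 1 is at position 14 (since 2^14 = 16384 ≤ 17537 < 32768).

14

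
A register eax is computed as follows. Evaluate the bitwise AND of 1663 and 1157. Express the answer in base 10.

1029

1663 = 11001111111
1157 = 10010000101
AND → 10000000101 = 1029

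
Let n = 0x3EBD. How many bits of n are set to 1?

11

0x3EBD = 11111010111101
Count the 1s: 1 + 1 + 1 + 1 + 1 + 1 + 1 + 1 + 1 + 1 + 1 = 11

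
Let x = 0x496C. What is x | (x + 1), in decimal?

18797

x = 100100101101100 = 18796
x + 1 = 100100101101101
OR    = 100100101101101 = 18797
(x | (x + 1) sets the lowest cleared bit.)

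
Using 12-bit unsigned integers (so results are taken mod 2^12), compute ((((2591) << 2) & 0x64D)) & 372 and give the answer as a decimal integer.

68

2591 = 101000011111
→ << 2 (mod 2^12) → 100001111100 = 2172
0x64D = 011001001101
→ & → 000001001100 = 76
372 = 000101110100
→ & → 000001000100 = 68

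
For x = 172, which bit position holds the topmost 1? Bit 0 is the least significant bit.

172 = 10101100
The topmost 1 is at position 7 (since 2^7 = 128 ≤ 172 < 256).

7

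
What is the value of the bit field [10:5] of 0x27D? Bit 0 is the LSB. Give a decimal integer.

v = 01001111101
Shift right by 5: 010011
Mask low 6 bits: 010011 = 19

19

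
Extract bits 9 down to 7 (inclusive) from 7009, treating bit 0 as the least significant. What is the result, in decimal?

6

v = 1101101100001
Shift right by 7: 110110
Mask low 3 bits: 110 = 6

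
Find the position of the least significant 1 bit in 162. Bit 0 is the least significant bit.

162 = 10100010
Trailing zeros: 1, so the lowest set bit is bit 1 (value 2).

1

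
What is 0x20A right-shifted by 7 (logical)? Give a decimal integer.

4

0x20A = 1000001010
shift right by 7 → 0000000100 = 4
(equivalently, floor(522 / 128))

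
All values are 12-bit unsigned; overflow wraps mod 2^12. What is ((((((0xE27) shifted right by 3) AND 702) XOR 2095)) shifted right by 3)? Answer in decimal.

277

0xE27 = 111000100111
→ shifted right by 3 → 000111000100 = 452
702 = 001010111110
→ AND → 000010000100 = 132
2095 = 100000101111
→ XOR → 100010101011 = 2219
→ shifted right by 3 → 000100010101 = 277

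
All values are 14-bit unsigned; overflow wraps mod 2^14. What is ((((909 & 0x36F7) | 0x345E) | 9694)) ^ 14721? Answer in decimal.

909 = 00001110001101
0x36F7 = 11011011110111
→ & → 00001010000101 = 645
0x345E = 11010001011110
→ | → 11011011011111 = 14047
9694 = 10010111011110
→ | → 11011111011111 = 14303
14721 = 11100110000001
→ ^ → 00111001011110 = 3678

3678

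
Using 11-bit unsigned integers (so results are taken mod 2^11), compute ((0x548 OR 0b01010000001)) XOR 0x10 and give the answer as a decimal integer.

2009

0x548 = 10101001000
0b01010000001 = 01010000001
→ OR → 11111001001 = 1993
0x10 = 00000010000
→ XOR → 11111011001 = 2009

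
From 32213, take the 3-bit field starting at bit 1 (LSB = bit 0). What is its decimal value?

v = 111110111010101
Shift right by 1: 11111011101010
Mask low 3 bits: 010 = 2

2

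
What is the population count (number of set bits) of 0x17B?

7

0x17B = 101111011
Count the 1s: 1 + 1 + 1 + 1 + 1 + 1 + 1 = 7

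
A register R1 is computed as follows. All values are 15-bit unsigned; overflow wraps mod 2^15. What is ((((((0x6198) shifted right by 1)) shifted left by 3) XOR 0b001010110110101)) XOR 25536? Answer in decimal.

0x6198 = 110000110011000
→ shifted right by 1 → 011000011001100 = 12492
→ shifted left by 3 (mod 2^15) → 000011001100000 = 1632
0b001010110110101 = 001010110110101
→ XOR → 001001111010101 = 5077
25536 = 110001111000000
→ XOR → 111000000010101 = 28693

28693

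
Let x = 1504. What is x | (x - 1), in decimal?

x = 10111100000 = 1504
x - 1 = 10111011111
OR    = 10111111111 = 1535
(x | (x - 1) sets all bits below the lowest set bit.)

1535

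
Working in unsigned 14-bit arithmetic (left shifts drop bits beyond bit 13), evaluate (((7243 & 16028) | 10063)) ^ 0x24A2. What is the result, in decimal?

7243 = 01110001001011
16028 = 11111010011100
→ & → 01110000001000 = 7176
10063 = 10011101001111
→ | → 11111101001111 = 16207
0x24A2 = 10010010100010
→ ^ → 01101111101101 = 7149

7149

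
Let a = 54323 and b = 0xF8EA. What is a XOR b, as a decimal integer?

11481

54323 = 1101010000110011
0xF8EA = 1111100011101010
XOR → 0010110011011001 = 11481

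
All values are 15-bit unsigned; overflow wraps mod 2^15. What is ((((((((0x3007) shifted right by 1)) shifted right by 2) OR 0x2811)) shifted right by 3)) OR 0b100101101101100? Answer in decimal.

0x3007 = 011000000000111
→ shifted right by 1 → 001100000000011 = 6147
→ shifted right by 2 → 000011000000000 = 1536
0x2811 = 010100000010001
→ OR → 010111000010001 = 11793
→ shifted right by 3 → 000010111000010 = 1474
0b100101101101100 = 100101101101100
→ OR → 100111111101110 = 20462

20462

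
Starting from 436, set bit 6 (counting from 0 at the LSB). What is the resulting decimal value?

x = 110110100
bit 6 is currently 0; set it via x | (1 << 6) = x | 64
→ 111110100 = 500

500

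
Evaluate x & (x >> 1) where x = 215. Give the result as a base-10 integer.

x = 11010111 = 215
x>>1 = 01101011
AND  = 01000011 = 67
(x & (x >> 1) has a 1 wherever x has two consecutive 1 bits.)

67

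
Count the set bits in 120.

4

120 = 1111000
Count the 1s: 1 + 1 + 1 + 1 = 4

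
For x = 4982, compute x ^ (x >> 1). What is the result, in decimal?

6861

x = 1001101110110 = 4982
x>>1 = 0100110111011
XOR  = 1101011001101 = 6861
(x ^ (x >> 1) gives the standard binary-reflected Gray code of x.)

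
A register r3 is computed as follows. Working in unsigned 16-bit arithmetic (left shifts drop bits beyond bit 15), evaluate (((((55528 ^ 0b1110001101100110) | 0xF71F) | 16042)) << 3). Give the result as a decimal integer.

65016

55528 = 1101100011101000
0b1110001101100110 = 1110001101100110
→ ^ → 0011101110001110 = 15246
0xF71F = 1111011100011111
→ | → 1111111110011111 = 65439
16042 = 0011111010101010
→ | → 1111111110111111 = 65471
→ << 3 (mod 2^16) → 1111110111111000 = 65016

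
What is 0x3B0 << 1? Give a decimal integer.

1888

0x3B0 = 01110110000
shift left by 1 → 11101100000 = 1888
(equivalently, 944 × 2^1 = 944 × 2)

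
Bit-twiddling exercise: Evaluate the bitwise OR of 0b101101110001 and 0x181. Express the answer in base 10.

3057

a = 101101110001
0x181 = 000110000001
 OR → 101111110001 = 3057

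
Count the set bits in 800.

3

800 = 1100100000
Count the 1s: 1 + 1 + 1 = 3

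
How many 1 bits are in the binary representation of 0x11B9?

0x11B9 = 1000110111001
Count the 1s: 1 + 1 + 1 + 1 + 1 + 1 + 1 = 7

7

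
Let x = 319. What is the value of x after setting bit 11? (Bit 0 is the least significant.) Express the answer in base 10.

x = 0000100111111
bit 11 is currently 0; set it via x | (1 << 11) = x | 2048
→ 0100100111111 = 2367

2367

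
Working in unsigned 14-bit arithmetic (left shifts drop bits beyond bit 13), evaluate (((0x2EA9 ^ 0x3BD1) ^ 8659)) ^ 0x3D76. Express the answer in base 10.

0x2EA9 = 10111010101001
0x3BD1 = 11101111010001
→ ^ → 01010101111000 = 5496
8659 = 10000111010011
→ ^ → 11010010101011 = 13483
0x3D76 = 11110101110110
→ ^ → 00100111011101 = 2525

2525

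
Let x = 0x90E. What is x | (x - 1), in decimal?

x = 100100001110 = 2318
x - 1 = 100100001101
OR    = 100100001111 = 2319
(x | (x - 1) sets all bits below the lowest set bit.)

2319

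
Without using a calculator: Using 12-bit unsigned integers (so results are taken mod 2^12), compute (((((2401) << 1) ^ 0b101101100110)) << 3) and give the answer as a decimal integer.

3360

2401 = 100101100001
→ << 1 (mod 2^12) → 001011000010 = 706
0b101101100110 = 101101100110
→ ^ → 100110100100 = 2468
→ << 3 (mod 2^12) → 110100100000 = 3360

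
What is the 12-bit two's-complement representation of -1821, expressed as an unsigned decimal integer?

2275

1821 in 12 bits: 011100011101
Invert: 100011100010
Add 1:  100011100011 = 2275
(Check: 2^12 - 1821 = 4096 - 1821 = 2275.)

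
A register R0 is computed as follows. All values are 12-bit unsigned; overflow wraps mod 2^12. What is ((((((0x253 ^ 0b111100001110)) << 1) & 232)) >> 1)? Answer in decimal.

84

0x253 = 001001010011
0b111100001110 = 111100001110
→ ^ → 110101011101 = 3421
→ << 1 (mod 2^12) → 101010111010 = 2746
232 = 000011101000
→ & → 000010101000 = 168
→ >> 1 → 000001010100 = 84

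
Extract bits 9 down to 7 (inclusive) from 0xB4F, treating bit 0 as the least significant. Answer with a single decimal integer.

6

v = 0101101001111
Shift right by 7: 010110
Mask low 3 bits: 110 = 6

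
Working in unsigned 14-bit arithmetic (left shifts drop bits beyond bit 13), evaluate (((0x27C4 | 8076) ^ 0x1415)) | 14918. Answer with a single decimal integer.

0x27C4 = 10011111000100
8076 = 01111110001100
→ | → 11111111001100 = 16332
0x1415 = 01010000010101
→ ^ → 10101111011001 = 11225
14918 = 11101001000110
→ | → 11101111011111 = 15327

15327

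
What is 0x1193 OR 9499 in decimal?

0x1193 = 01000110010011
9499 = 10010100011011
 OR → 11010110011011 = 13723

13723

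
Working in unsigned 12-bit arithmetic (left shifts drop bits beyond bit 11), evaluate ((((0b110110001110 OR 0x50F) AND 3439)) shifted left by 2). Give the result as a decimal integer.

1084

0b110110001110 = 110110001110
0x50F = 010100001111
→ OR → 110110001111 = 3471
3439 = 110101101111
→ AND → 110100001111 = 3343
→ shifted left by 2 (mod 2^12) → 010000111100 = 1084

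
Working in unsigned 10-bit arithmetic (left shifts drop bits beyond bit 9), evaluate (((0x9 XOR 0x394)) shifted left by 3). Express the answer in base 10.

232

0x9 = 0000001001
0x394 = 1110010100
→ XOR → 1110011101 = 925
→ shifted left by 3 (mod 2^10) → 0011101000 = 232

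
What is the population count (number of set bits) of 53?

53 = 110101
Count the 1s: 1 + 1 + 1 + 1 = 4

4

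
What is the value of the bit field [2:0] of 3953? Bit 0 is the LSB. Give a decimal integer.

1

v = 111101110001
Shift right by 0: 111101110001
Mask low 3 bits: 001 = 1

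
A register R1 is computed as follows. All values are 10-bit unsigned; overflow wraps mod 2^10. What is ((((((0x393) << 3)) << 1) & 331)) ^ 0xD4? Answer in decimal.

468

0x393 = 1110010011
→ << 3 (mod 2^10) → 0010011000 = 152
→ << 1 (mod 2^10) → 0100110000 = 304
331 = 0101001011
→ & → 0100000000 = 256
0xD4 = 0011010100
→ ^ → 0111010100 = 468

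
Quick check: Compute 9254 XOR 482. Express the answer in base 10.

9254 = 10010000100110
482 = 00000111100010
XOR → 10010111000100 = 9668

9668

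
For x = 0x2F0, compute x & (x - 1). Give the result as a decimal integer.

x = 1011110000 = 752
x - 1 = 1011101111
AND   = 1011100000 = 736
(x & (x - 1) clears the lowest set bit of x.)

736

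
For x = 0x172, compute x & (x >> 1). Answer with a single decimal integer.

48

x = 101110010 = 370
x>>1 = 010111001
AND  = 000110000 = 48
(x & (x >> 1) has a 1 wherever x has two consecutive 1 bits.)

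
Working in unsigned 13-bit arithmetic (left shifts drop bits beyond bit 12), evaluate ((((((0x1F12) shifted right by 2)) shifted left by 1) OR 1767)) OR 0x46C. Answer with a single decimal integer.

0x1F12 = 1111100010010
→ shifted right by 2 → 0011111000100 = 1988
→ shifted left by 1 (mod 2^13) → 0111110001000 = 3976
1767 = 0011011100111
→ OR → 0111111101111 = 4079
0x46C = 0010001101100
→ OR → 0111111101111 = 4079

4079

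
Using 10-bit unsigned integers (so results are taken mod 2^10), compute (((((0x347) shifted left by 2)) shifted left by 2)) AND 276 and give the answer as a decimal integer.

16

0x347 = 1101000111
→ shifted left by 2 (mod 2^10) → 0100011100 = 284
→ shifted left by 2 (mod 2^10) → 0001110000 = 112
276 = 0100010100
→ AND → 0000010000 = 16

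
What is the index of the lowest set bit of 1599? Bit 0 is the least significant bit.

1599 = 11000111111
Trailing zeros: 0, so the lowest set bit is bit 0 (value 1).

0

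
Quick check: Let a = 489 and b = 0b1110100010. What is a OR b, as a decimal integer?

1003

489 = 0111101001
b = 1110100010
 OR → 1111101011 = 1003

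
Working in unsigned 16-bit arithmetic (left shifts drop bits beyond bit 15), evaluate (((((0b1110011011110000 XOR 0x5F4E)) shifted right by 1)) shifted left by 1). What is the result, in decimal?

47550

0b1110011011110000 = 1110011011110000
0x5F4E = 0101111101001110
→ XOR → 1011100110111110 = 47550
→ shifted right by 1 → 0101110011011111 = 23775
→ shifted left by 1 (mod 2^16) → 1011100110111110 = 47550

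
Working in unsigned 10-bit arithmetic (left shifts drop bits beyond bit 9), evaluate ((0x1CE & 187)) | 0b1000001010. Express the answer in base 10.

650

0x1CE = 0111001110
187 = 0010111011
→ & → 0010001010 = 138
0b1000001010 = 1000001010
→ | → 1010001010 = 650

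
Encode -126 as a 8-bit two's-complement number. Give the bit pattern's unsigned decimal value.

126 in 8 bits: 01111110
Invert: 10000001
Add 1:  10000010 = 130
(Check: 2^8 - 126 = 256 - 126 = 130.)

130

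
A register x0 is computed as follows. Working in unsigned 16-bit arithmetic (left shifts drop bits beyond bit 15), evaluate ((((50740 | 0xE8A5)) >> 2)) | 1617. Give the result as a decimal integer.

50740 = 1100011000110100
0xE8A5 = 1110100010100101
→ | → 1110111010110101 = 61109
→ >> 2 → 0011101110101101 = 15277
1617 = 0000011001010001
→ | → 0011111111111101 = 16381

16381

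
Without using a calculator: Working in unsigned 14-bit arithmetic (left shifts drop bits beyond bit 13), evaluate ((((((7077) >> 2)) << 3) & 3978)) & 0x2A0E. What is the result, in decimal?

7077 = 01101110100101
→ >> 2 → 00011011101001 = 1769
→ << 3 (mod 2^14) → 11011101001000 = 14152
3978 = 00111110001010
→ & → 00011100001000 = 1800
0x2A0E = 10101000001110
→ & → 00001000001000 = 520

520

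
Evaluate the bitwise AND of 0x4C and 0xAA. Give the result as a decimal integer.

8

0x4C = 01001100
0xAA = 10101010
AND → 00001000 = 8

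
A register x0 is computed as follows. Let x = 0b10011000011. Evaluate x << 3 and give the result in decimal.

9752

x = 00010011000011
shift left by 3 → 10011000011000 = 9752
(equivalently, 1219 × 2^3 = 1219 × 8)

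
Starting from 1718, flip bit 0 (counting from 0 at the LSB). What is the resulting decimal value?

1719

x = 011010110110
bit 0 is currently 0; toggle it via x ^ (1 << 0) = x ^ 1
→ 011010110111 = 1719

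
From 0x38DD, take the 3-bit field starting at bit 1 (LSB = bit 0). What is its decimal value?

v = 11100011011101
Shift right by 1: 1110001101110
Mask low 3 bits: 110 = 6

6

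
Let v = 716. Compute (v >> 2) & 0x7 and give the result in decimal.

v = 0001011001100
Shift right by 2: 00010110011
Mask low 3 bits: 011 = 3

3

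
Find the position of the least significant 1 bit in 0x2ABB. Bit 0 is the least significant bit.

0x2ABB = 10101010111011
Trailing zeros: 0, so the lowest set bit is bit 0 (value 1).

0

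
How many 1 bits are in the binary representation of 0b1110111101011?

10

n = 1110111101011
Count the 1s: 1 + 1 + 1 + 1 + 1 + 1 + 1 + 1 + 1 + 1 = 10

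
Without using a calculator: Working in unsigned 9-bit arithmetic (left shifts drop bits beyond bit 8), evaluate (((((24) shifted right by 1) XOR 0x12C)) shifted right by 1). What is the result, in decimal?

144

24 = 000011000
→ shifted right by 1 → 000001100 = 12
0x12C = 100101100
→ XOR → 100100000 = 288
→ shifted right by 1 → 010010000 = 144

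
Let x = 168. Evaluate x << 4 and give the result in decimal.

2688

168 = 000010101000
shift left by 4 → 101010000000 = 2688
(equivalently, 168 × 2^4 = 168 × 16)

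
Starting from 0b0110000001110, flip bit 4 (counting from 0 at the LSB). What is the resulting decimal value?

x = 0110000001110
bit 4 is currently 0; toggle it via x ^ (1 << 4) = x ^ 16
→ 0110000011110 = 3102

3102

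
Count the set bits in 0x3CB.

7

0x3CB = 1111001011
Count the 1s: 1 + 1 + 1 + 1 + 1 + 1 + 1 = 7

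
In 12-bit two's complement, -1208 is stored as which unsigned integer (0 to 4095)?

2888

1208 in 12 bits: 010010111000
Invert: 101101000111
Add 1:  101101001000 = 2888
(Check: 2^12 - 1208 = 4096 - 1208 = 2888.)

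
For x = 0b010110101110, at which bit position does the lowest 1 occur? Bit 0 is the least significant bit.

1

0b010110101110 = 10110101110
Trailing zeros: 1, so the lowest set bit is bit 1 (value 2).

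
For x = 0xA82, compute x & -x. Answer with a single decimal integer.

x = 101010000010 = 2690
-x (two's complement) = …010101111110
AND   = 000000000010 = 2
(x & -x isolates the lowest set bit of x.)

2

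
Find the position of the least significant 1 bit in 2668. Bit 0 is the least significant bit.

2

2668 = 101001101100
Trailing zeros: 2, so the lowest set bit is bit 2 (value 4).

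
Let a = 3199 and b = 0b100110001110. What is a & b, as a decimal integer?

2062

3199 = 110001111111
b = 100110001110
AND → 100000001110 = 2062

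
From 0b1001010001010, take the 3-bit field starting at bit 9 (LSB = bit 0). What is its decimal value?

1

v = 1001010001010
Shift right by 9: 1001
Mask low 3 bits: 001 = 1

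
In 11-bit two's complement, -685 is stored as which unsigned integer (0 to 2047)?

685 in 11 bits: 01010101101
Invert: 10101010010
Add 1:  10101010011 = 1363
(Check: 2^11 - 685 = 2048 - 685 = 1363.)

1363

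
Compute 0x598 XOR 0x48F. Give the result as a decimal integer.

279

0x598 = 10110011000
0x48F = 10010001111
XOR → 00100010111 = 279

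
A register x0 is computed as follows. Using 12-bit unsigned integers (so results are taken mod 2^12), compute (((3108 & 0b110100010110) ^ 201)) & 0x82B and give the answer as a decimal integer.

3108 = 110000100100
0b110100010110 = 110100010110
→ & → 110000000100 = 3076
201 = 000011001001
→ ^ → 110011001101 = 3277
0x82B = 100000101011
→ & → 100000001001 = 2057

2057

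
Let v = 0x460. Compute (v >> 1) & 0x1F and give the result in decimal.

v = 010001100000
Shift right by 1: 01000110000
Mask low 5 bits: 10000 = 16

16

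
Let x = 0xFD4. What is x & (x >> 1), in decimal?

x = 111111010100 = 4052
x>>1 = 011111101010
AND  = 011111000000 = 1984
(x & (x >> 1) has a 1 wherever x has two consecutive 1 bits.)

1984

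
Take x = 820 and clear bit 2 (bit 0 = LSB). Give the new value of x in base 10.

816

x = 1100110100
bit 2 is currently 1; clear it via x & ~(1 << 2) = x & ~4
→ 1100110000 = 816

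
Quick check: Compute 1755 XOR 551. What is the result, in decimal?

1755 = 11011011011
551 = 01000100111
XOR → 10011111100 = 1276

1276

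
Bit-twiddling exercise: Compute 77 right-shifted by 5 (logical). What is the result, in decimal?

77 = 1001101
shift right by 5 → 0000010 = 2
(equivalently, floor(77 / 32))

2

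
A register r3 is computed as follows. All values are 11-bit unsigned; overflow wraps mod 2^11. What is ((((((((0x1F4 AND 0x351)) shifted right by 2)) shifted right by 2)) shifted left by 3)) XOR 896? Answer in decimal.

808

0x1F4 = 00111110100
0x351 = 01101010001
→ AND → 00101010000 = 336
→ shifted right by 2 → 00001010100 = 84
→ shifted right by 2 → 00000010101 = 21
→ shifted left by 3 (mod 2^11) → 00010101000 = 168
896 = 01110000000
→ XOR → 01100101000 = 808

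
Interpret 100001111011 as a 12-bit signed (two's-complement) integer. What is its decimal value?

pattern = 100001111011 (MSB is 1 ⇒ negative)
Invert: 011110000100, add 1 → 011110000101 = 1925, so the value is -1925.
(Equivalently: 2171 - 2^12 = 2171 - 4096 = -1925.)

-1925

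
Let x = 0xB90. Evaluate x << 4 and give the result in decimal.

47360

0xB90 = 0000101110010000
shift left by 4 → 1011100100000000 = 47360
(equivalently, 2960 × 2^4 = 2960 × 16)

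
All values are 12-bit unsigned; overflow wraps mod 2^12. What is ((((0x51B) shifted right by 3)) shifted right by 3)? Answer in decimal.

0x51B = 010100011011
→ shifted right by 3 → 000010100011 = 163
→ shifted right by 3 → 000000010100 = 20

20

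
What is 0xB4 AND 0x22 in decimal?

32

0xB4 = 10110100
0x22 = 00100010
AND → 00100000 = 32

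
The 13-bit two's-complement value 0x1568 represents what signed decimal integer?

pattern = 1010101101000 (MSB is 1 ⇒ negative)
Invert: 0101010010111, add 1 → 0101010011000 = 2712, so the value is -2712.
(Equivalently: 5480 - 2^13 = 5480 - 8192 = -2712.)

-2712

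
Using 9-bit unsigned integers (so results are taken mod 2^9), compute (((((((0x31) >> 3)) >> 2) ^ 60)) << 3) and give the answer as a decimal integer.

0x31 = 000110001
→ >> 3 → 000000110 = 6
→ >> 2 → 000000001 = 1
60 = 000111100
→ ^ → 000111101 = 61
→ << 3 (mod 2^9) → 111101000 = 488

488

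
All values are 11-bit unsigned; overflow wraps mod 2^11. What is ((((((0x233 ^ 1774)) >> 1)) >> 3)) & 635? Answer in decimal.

73

0x233 = 01000110011
1774 = 11011101110
→ ^ → 10011011101 = 1245
→ >> 1 → 01001101110 = 622
→ >> 3 → 00001001101 = 77
635 = 01001111011
→ & → 00001001001 = 73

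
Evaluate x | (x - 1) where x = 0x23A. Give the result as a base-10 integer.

x = 1000111010 = 570
x - 1 = 1000111001
OR    = 1000111011 = 571
(x | (x - 1) sets all bits below the lowest set bit.)

571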